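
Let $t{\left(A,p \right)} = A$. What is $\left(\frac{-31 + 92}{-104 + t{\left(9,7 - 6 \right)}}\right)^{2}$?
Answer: $\frac{3721}{9025} \approx 0.4123$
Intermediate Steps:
$\left(\frac{-31 + 92}{-104 + t{\left(9,7 - 6 \right)}}\right)^{2} = \left(\frac{-31 + 92}{-104 + 9}\right)^{2} = \left(\frac{61}{-95}\right)^{2} = \left(61 \left(- \frac{1}{95}\right)\right)^{2} = \left(- \frac{61}{95}\right)^{2} = \frac{3721}{9025}$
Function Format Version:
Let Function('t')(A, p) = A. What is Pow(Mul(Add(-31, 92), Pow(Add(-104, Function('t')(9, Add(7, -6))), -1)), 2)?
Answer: Rational(3721, 9025) ≈ 0.41230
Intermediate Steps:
Pow(Mul(Add(-31, 92), Pow(Add(-104, Function('t')(9, Add(7, -6))), -1)), 2) = Pow(Mul(Add(-31, 92), Pow(Add(-104, 9), -1)), 2) = Pow(Mul(61, Pow(-95, -1)), 2) = Pow(Mul(61, Rational(-1, 95)), 2) = Pow(Rational(-61, 95), 2) = Rational(3721, 9025)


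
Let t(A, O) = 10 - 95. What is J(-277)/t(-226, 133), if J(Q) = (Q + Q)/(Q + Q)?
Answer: -1/85 ≈ -0.011765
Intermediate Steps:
J(Q) = 1 (J(Q) = (2*Q)/((2*Q)) = (2*Q)*(1/(2*Q)) = 1)
t(A, O) = -85
J(-277)/t(-226, 133) = 1/(-85) = 1*(-1/85) = -1/85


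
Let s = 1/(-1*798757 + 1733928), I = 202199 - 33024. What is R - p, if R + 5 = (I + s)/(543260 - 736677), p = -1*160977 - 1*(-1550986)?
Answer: -251423067835854224/180877969307 ≈ -1.3900e+6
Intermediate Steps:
p = 1390009 (p = -160977 + 1550986 = 1390009)
I = 169175
s = 1/935171 (s = 1/(-798757 + 1733928) = 1/935171 ≈ 1.0693e-6)
R = -1062597400461/180877969307 (R = -5 + (169175 + 1/935171)/(543260 - 736677) = -5 + (158207553926/935171)/(-193417) = -5 + (158207553926/935171)*(-1/193417) = -5 - 158207553926/180877969307 = -1062597400461/180877969307 ≈ -5.8747)
R - p = -1062597400461/180877969307 - 1*1390009 = -1062597400461/180877969307 - 1390009 = -251423067835854224/180877969307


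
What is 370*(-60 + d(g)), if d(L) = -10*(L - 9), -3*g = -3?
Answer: 7400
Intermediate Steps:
g = 1 (g = -⅓*(-3) = 1)
d(L) = 90 - 10*L (d(L) = -10*(-9 + L) = 90 - 10*L)
370*(-60 + d(g)) = 370*(-60 + (90 - 10*1)) = 370*(-60 + (90 - 10)) = 370*(-60 + 80) = 370*20 = 7400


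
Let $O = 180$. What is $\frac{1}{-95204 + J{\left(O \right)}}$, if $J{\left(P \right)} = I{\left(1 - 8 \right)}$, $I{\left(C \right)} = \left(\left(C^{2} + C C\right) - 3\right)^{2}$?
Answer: $- \frac{1}{86179} \approx -1.1604 \cdot 10^{-5}$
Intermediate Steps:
$I{\left(C \right)} = \left(-3 + 2 C^{2}\right)^{2}$ ($I{\left(C \right)} = \left(\left(C^{2} + C^{2}\right) - 3\right)^{2} = \left(2 C^{2} - 3\right)^{2} = \left(-3 + 2 C^{2}\right)^{2}$)
$J{\left(P \right)} = 9025$ ($J{\left(P \right)} = \left(-3 + 2 \left(1 - 8\right)^{2}\right)^{2} = \left(-3 + 2 \left(-7\right)^{2}\right)^{2} = \left(-3 + 2 \cdot 49\right)^{2} = \left(-3 + 98\right)^{2} = 95^{2} = 9025$)
$\frac{1}{-95204 + J{\left(O \right)}} = \frac{1}{-95204 + 9025} = \frac{1}{-86179} = - \frac{1}{86179}$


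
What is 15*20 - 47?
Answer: 253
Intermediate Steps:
15*20 - 47 = 300 - 47 = 253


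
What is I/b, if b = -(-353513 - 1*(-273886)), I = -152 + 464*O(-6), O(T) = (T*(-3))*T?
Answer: -50264/79627 ≈ -0.63124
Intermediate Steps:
O(T) = -3*T² (O(T) = (-3*T)*T = -3*T²)
I = -50264 (I = -152 + 464*(-3*(-6)²) = -152 + 464*(-3*36) = -152 + 464*(-108) = -152 - 50112 = -50264)
b = 79627 (b = -(-353513 + 273886) = -1*(-79627) = 79627)
I/b = -50264/79627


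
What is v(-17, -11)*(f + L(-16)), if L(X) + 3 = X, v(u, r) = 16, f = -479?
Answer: -7968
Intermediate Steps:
L(X) = -3 + X
v(-17, -11)*(f + L(-16)) = 16*(-479 + (-3 - 16)) = 16*(-479 - 19) = 16*(-498) = -7968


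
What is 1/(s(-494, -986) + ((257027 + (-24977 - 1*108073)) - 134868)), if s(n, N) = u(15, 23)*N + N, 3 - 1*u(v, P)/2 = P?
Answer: 1/27563 ≈ 3.6281e-5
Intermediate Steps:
u(v, P) = 6 - 2*P
s(n, N) = -39*N (s(n, N) = (6 - 2*23)*N + N = (6 - 46)*N + N = -40*N + N = -39*N)
1/(s(-494, -986) + ((257027 + (-24977 - 1*108073)) - 134868)) = 1/(-39*(-986) + ((257027 + (-24977 - 1*108073)) - 134868)) = 1/(38454 + ((257027 + (-24977 - 108073)) - 134868)) = 1/(38454 + ((257027 - 133050) - 134868)) = 1/(38454 + (123977 - 134868)) = 1/(38454 - 10891) = 1/27563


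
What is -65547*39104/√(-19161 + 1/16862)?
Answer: 2563149888*I*√5447990473222/323092781 ≈ 1.8517e+7*I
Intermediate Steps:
-65547*39104/√(-19161 + 1/16862) = -65547*(-39104*I*√5447990473222/323092781) = -(-2563149888)*I*√5447990473222/323092781 = 2563149888*I*√5447990473222/323092781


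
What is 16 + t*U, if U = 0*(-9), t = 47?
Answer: 16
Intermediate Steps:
U = 0
16 + t*U = 16 + 47*0 = 16 + 0 = 16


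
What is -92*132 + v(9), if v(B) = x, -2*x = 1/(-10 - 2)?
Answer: -291455/24 ≈ -12144.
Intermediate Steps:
x = 1/24 (x = -1/(2*(-10 - 2)) = -1/2/(-12) = -1/2*(-1/12) = 1/24 ≈ 0.041667)
v(B) = 1/24
-92*132 + v(9) = -92*132 + 1/24 = -12144 + 1/24 = -291455/24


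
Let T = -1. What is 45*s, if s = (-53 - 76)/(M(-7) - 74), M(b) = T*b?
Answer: 5805/67 ≈ 86.642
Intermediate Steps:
M(b) = -b
s = 129/67 (s = (-53 - 76)/(-1*(-7) - 74) = -129/(7 - 74) = -129/(-67) = -129*(-1/67) = 129/67 ≈ 1.9254)
45*s = 45*(129/67) = 5805/67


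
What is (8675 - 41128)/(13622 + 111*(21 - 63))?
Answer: -32453/8960 ≈ -3.6220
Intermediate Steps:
(8675 - 41128)/(13622 + 111*(21 - 63)) = -32453/(13622 + 111*(-42)) = -32453/(13622 - 4662) = -32453/8960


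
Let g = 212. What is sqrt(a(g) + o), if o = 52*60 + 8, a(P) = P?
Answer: 2*sqrt(835) ≈ 57.793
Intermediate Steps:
o = 3128 (o = 3120 + 8 = 3128)
sqrt(a(g) + o) = sqrt(212 + 3128) = sqrt(3340) = 2*sqrt(835)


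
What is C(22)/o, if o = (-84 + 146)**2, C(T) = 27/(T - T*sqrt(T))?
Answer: -9/591976 - 9*sqrt(22)/591976 ≈ -8.6513e-5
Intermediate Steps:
C(T) = 27/(T - T**(3/2))
o = 3844 (o = 62**2 = 3844)
C(22)/o = (27/(22 - 22**(3/2)))/3844 = (27/(22 - 22*sqrt(22)))*(1/3844) = 27/(3844*(22 - 22*sqrt(22)))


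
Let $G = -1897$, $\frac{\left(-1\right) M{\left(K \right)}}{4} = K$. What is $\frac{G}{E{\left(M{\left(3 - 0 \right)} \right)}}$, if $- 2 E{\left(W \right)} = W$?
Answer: $- \frac{1897}{6} \approx -316.17$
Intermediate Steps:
$M{\left(K \right)} = - 4 K$
$E{\left(W \right)} = - \frac{W}{2}$
$\frac{G}{E{\left(M{\left(3 - 0 \right)} \right)}} = - \frac{1897}{\left(- \frac{1}{2}\right) \left(- 4 \left(3 - 0\right)\right)} = - \frac{1897}{\left(- \frac{1}{2}\right) \left(- 4 \left(3 + 0\right)\right)} = - \frac{1897}{\left(- \frac{1}{2}\right) \left(\left(-4\right) 3\right)} = - \frac{1897}{\left(- \frac{1}{2}\right) \left(-12\right)} = - \frac{1897}{6}$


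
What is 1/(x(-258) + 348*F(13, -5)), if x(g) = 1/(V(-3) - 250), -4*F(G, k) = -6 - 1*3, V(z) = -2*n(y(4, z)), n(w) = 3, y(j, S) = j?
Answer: 256/200447 ≈ 0.0012771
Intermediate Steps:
V(z) = -6 (V(z) = -2*3 = -6)
F(G, k) = 9/4 (F(G, k) = -(-6 - 1*3)/4 = -(-6 - 3)/4 = -¼*(-9) = 9/4)
x(g) = -1/256 (x(g) = 1/(-6 - 250) = 1/(-256) = -1/256)
1/(x(-258) + 348*F(13, -5)) = 1/(-1/256 + 348*(9/4)) = 1/(-1/256 + 783) = 1/(200447/256) = 256/200447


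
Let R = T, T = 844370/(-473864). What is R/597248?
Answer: -422185/141507163136 ≈ -2.9835e-6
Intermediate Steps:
T = -422185/236932 (T = 844370*(-1/473864) = -422185/236932 ≈ -1.7819)
R = -422185/236932 ≈ -1.7819
R/597248 = -422185/236932/597248 = -422185/236932*1/597248 = -422185/141507163136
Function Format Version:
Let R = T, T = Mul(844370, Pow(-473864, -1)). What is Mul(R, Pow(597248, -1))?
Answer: Rational(-422185, 141507163136) ≈ -2.9835e-6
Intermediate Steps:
T = Rational(-422185, 236932) (T = Mul(844370, Rational(-1, 473864)) = Rational(-422185, 236932) ≈ -1.7819)
R = Rational(-422185, 236932) ≈ -1.7819
Mul(R, Pow(597248, -1)) = Mul(Rational(-422185, 236932), Pow(597248, -1)) = Mul(Rational(-422185, 236932), Rational(1, 597248)) = Rational(-422185, 141507163136)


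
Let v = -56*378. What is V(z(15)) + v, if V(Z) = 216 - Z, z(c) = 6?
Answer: -20958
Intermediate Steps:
v = -21168
V(z(15)) + v = (216 - 1*6) - 21168 = (216 - 6) - 21168 = 210 - 21168 = -20958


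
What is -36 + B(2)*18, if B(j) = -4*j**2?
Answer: -324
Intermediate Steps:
-36 + B(2)*18 = -36 - 4*2**2*18 = -36 - 4*4*18 = -36 - 16*18 = -36 - 288 = -324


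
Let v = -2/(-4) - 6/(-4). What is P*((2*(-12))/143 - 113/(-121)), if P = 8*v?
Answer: 19280/1573 ≈ 12.257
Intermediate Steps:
v = 2 (v = -2*(-¼) - 6*(-¼) = ½ + 3/2 = 2)
P = 16 (P = 8*2 = 16)
P*((2*(-12))/143 - 113/(-121)) = 16*((2*(-12))/143 - 113/(-121)) = 16*(-24*1/143 - 113*(-1/121)) = 16*(-24/143 + 113/121) = 16*(1205/1573) = 19280/1573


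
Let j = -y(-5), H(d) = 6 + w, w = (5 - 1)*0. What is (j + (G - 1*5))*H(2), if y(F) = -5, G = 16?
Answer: 96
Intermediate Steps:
w = 0 (w = 4*0 = 0)
H(d) = 6 (H(d) = 6 + 0 = 6)
j = 5 (j = -1*(-5) = 5)
(j + (G - 1*5))*H(2) = (5 + (16 - 1*5))*6 = (5 + (16 - 5))*6 = (5 + 11)*6 = 16*6 = 96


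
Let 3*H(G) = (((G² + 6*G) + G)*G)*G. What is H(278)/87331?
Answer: 2041070440/87331 ≈ 23372.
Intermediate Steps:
H(G) = G²*(G² + 7*G)/3 (H(G) = ((((G² + 6*G) + G)*G)*G)/3 = (((G² + 7*G)*G)*G)/3 = ((G*(G² + 7*G))*G)/3 = (G²*(G² + 7*G))/3 = G²*(G² + 7*G)/3)
H(278)/87331 = ((⅓)*278³*(7 + 278))/87331 = ((⅓)*21484952*285)*(1/87331) = 2041070440*(1/87331) = 2041070440/87331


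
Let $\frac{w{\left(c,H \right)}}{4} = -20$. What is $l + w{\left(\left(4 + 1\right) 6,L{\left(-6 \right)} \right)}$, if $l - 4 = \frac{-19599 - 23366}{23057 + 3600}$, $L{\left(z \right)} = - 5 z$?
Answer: $- \frac{2068897}{26657} \approx -77.612$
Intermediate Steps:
$w{\left(c,H \right)} = -80$ ($w{\left(c,H \right)} = 4 \left(-20\right) = -80$)
$l = \frac{63663}{26657}$ ($l = 4 + \frac{-19599 - 23366}{23057 + 3600} = 4 - \frac{42965}{26657} = \frac{63663}{26657} \approx 2.3882$)
$l + w{\left(\left(4 + 1\right) 6,L{\left(-6 \right)} \right)} = \frac{63663}{26657} - 80 = - \frac{2068897}{26657}$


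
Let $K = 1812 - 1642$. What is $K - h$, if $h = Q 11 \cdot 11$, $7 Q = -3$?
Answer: $\frac{1553}{7} \approx 221.86$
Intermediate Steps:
$K = 170$
$Q = - \frac{3}{7}$ ($Q = \frac{1}{7} \left(-3\right) = - \frac{3}{7} \approx -0.42857$)
$h = - \frac{363}{7}$ ($h = \left(- \frac{3}{7}\right) 11 \cdot 11 = \left(- \frac{33}{7}\right) 11 = - \frac{363}{7} \approx -51.857$)
$K - h = 170 - - \frac{363}{7} = 170 + \frac{363}{7} = \frac{1553}{7}$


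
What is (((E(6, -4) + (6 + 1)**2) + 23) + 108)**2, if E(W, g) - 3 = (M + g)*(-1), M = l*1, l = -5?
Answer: 36864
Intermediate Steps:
M = -5 (M = -5*1 = -5)
E(W, g) = 8 - g (E(W, g) = 3 + (-5 + g)*(-1) = 3 + (5 - g) = 8 - g)
(((E(6, -4) + (6 + 1)**2) + 23) + 108)**2 = ((((8 - 1*(-4)) + (6 + 1)**2) + 23) + 108)**2 = ((((8 + 4) + 7**2) + 23) + 108)**2 = (((12 + 49) + 23) + 108)**2 = ((61 + 23) + 108)**2 = (84 + 108)**2 = 192**2 = 36864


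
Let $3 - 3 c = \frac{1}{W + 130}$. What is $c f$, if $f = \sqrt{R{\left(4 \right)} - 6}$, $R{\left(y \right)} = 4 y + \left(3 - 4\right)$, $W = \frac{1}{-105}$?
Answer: $\frac{40842}{13649} \approx 2.9923$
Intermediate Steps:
$W = - \frac{1}{105} \approx -0.0095238$
$R{\left(y \right)} = -1 + 4 y$ ($R{\left(y \right)} = 4 y + \left(3 - 4\right) = 4 y - 1 = -1 + 4 y$)
$f = 3$ ($f = \sqrt{\left(-1 + 4 \cdot 4\right) - 6} = \sqrt{\left(-1 + 16\right) - 6} = \sqrt{15 - 6} = \sqrt{9} = 3$)
$c = \frac{13614}{13649}$ ($c = 1 - \frac{1}{3 \left(- \frac{1}{105} + 130\right)} = 1 - \frac{1}{3 \cdot \frac{13649}{105}} = 1 - \frac{35}{13649} = \frac{13614}{13649} \approx 0.99744$)
$c f = \frac{13614}{13649} \cdot 3 = \frac{40842}{13649}$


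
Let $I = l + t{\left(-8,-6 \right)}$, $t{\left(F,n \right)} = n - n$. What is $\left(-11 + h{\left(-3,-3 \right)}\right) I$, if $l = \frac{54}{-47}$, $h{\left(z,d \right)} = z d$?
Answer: $\frac{108}{47} \approx 2.2979$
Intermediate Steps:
$t{\left(F,n \right)} = 0$
$h{\left(z,d \right)} = d z$
$l = - \frac{54}{47}$ ($l = 54 \left(- \frac{1}{47}\right) = - \frac{54}{47} \approx -1.1489$)
$I = - \frac{54}{47}$ ($I = - \frac{54}{47} + 0 = - \frac{54}{47} \approx -1.1489$)
$\left(-11 + h{\left(-3,-3 \right)}\right) I = \left(-11 - -9\right) \left(- \frac{54}{47}\right) = \left(-11 + 9\right) \left(- \frac{54}{47}\right) = \left(-2\right) \left(- \frac{54}{47}\right) = \frac{108}{47}$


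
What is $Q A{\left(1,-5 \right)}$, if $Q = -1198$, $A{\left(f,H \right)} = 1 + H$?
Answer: $4792$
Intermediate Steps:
$Q A{\left(1,-5 \right)} = - 1198 \left(1 - 5\right) = \left(-1198\right) \left(-4\right) = 4792$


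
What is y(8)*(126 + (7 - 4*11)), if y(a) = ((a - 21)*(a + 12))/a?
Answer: -5785/2 ≈ -2892.5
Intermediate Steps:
y(a) = (-21 + a)*(12 + a)/a (y(a) = ((-21 + a)*(12 + a))/a = (-21 + a)*(12 + a)/a)
y(8)*(126 + (7 - 4*11)) = (-9 + 8 - 252/8)*(126 + (7 - 4*11)) = (-9 + 8 - 252*⅛)*(126 + (7 - 44)) = (-9 + 8 - 63/2)*(126 - 37) = -65/2*89 = -5785/2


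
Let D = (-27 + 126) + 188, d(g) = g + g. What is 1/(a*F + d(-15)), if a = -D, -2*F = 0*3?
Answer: -1/30 ≈ -0.033333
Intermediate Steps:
d(g) = 2*g
F = 0 (F = -0*3 = -1/2*0 = 0)
D = 287 (D = 99 + 188 = 287)
a = -287 (a = -1*287 = -287)
1/(a*F + d(-15)) = 1/(-287*0 + 2*(-15)) = 1/(0 - 30) = 1/(-30) = -1/30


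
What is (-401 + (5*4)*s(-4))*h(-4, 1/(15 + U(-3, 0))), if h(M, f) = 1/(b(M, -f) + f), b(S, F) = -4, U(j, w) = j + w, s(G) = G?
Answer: 5772/47 ≈ 122.81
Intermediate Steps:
h(M, f) = 1/(-4 + f)
(-401 + (5*4)*s(-4))*h(-4, 1/(15 + U(-3, 0))) = (-401 + (5*4)*(-4))/(-4 + 1/(15 + (-3 + 0))) = (-401 + 20*(-4))/(-4 + 1/(15 - 3)) = (-401 - 80)/(-4 + 1/12) = -481/(-4 + 1/12) = -481/(-47/12) = -481*(-12/47) = 5772/47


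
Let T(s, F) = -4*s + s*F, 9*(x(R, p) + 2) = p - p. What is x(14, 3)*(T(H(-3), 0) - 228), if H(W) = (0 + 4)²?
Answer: 584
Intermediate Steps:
x(R, p) = -2 (x(R, p) = -2 + (p - p)/9 = -2 + (⅑)*0 = -2 + 0 = -2)
H(W) = 16 (H(W) = 4² = 16)
T(s, F) = -4*s + F*s
x(14, 3)*(T(H(-3), 0) - 228) = -2*(16*(-4 + 0) - 228) = -2*(16*(-4) - 228) = -2*(-64 - 228) = -2*(-292) = 584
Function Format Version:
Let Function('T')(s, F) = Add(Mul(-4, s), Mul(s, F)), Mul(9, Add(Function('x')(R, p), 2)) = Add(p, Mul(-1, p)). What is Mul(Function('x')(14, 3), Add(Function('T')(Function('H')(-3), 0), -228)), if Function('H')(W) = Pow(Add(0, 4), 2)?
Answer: 584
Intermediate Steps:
Function('x')(R, p) = -2 (Function('x')(R, p) = Add(-2, Mul(Rational(1, 9), Add(p, Mul(-1, p)))) = Add(-2, Mul(Rational(1, 9), 0)) = Add(-2, 0) = -2)
Function('H')(W) = 16 (Function('H')(W) = Pow(4, 2) = 16)
Function('T')(s, F) = Add(Mul(-4, s), Mul(F, s))
Mul(Function('x')(14, 3), Add(Function('T')(Function('H')(-3), 0), -228)) = Mul(-2, Add(Mul(16, Add(-4, 0)), -228)) = Mul(-2, Add(Mul(16, -4), -228)) = Mul(-2, Add(-64, -228)) = Mul(-2, -292) = 584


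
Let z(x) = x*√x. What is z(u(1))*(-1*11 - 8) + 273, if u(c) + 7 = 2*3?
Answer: 273 + 19*I ≈ 273.0 + 19.0*I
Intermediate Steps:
u(c) = -1 (u(c) = -7 + 2*3 = -7 + 6 = -1)
z(x) = x^(3/2)
z(u(1))*(-1*11 - 8) + 273 = (-1)^(3/2)*(-1*11 - 8) + 273 = (-I)*(-11 - 8) + 273 = -I*(-19) + 273 = 19*I + 273 = 273 + 19*I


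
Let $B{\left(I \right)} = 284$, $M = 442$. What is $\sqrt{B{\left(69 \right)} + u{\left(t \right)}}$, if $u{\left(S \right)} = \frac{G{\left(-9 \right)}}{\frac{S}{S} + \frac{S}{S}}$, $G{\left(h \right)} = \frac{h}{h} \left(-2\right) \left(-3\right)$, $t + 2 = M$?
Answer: $\sqrt{287} \approx 16.941$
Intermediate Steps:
$t = 440$ ($t = -2 + 442 = 440$)
$G{\left(h \right)} = 6$ ($G{\left(h \right)} = 1 \left(-2\right) \left(-3\right) = \left(-2\right) \left(-3\right) = 6$)
$u{\left(S \right)} = 3$ ($u{\left(S \right)} = \frac{6}{\frac{S}{S} + \frac{S}{S}} = \frac{6}{1 + 1} = \frac{6}{2} = 6 \cdot \frac{1}{2} = 3$)
$\sqrt{B{\left(69 \right)} + u{\left(t \right)}} = \sqrt{284 + 3} = \sqrt{287}$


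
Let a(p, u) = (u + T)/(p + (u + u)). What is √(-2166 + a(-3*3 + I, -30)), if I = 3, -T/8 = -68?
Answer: I*√2367255/33 ≈ 46.624*I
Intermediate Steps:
T = 544 (T = -8*(-68) = 544)
a(p, u) = (544 + u)/(p + 2*u) (a(p, u) = (u + 544)/(p + (u + u)) = (544 + u)/(p + 2*u))
√(-2166 + a(-3*3 + I, -30)) = √(-2166 + (544 - 30)/((-3*3 + 3) + 2*(-30))) = √(-2166 + 514/((-9 + 3) - 60)) = √(-2166 + 514/(-6 - 60)) = √(-2166 + 514/(-66)) = √(-2166 - 1/66*514) = √(-2166 - 257/33) = √(-71735/33) = I*√2367255/33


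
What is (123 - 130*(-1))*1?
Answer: 253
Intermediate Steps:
(123 - 130*(-1))*1 = (123 - 26*(-5))*1 = (123 + 130)*1 = 253*1 = 253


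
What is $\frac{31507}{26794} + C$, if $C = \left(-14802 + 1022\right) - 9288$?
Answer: $- \frac{618052485}{26794} \approx -23067.0$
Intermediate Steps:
$C = -23068$ ($C = -13780 - 9288 = -23068$)
$\frac{31507}{26794} + C = \frac{31507}{26794} - 23068 = - \frac{618052485}{26794}$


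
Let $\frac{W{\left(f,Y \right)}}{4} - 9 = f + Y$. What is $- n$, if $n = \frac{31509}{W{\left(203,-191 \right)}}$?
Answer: $- \frac{10503}{28} \approx -375.11$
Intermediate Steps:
$W{\left(f,Y \right)} = 36 + 4 Y + 4 f$ ($W{\left(f,Y \right)} = 36 + 4 \left(f + Y\right) = 36 + 4 \left(Y + f\right) = 36 + \left(4 Y + 4 f\right) = 36 + 4 Y + 4 f$)
$n = \frac{10503}{28}$ ($n = \frac{31509}{36 + 4 \left(-191\right) + 4 \cdot 203} = \frac{31509}{36 - 764 + 812} = \frac{31509}{84} = 31509 \cdot \frac{1}{84} = \frac{10503}{28} \approx 375.11$)
$- n = \left(-1\right) \frac{10503}{28} = - \frac{10503}{28}$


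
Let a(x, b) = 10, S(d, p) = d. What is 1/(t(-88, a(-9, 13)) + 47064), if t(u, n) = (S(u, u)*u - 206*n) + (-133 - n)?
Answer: 1/52605 ≈ 1.9010e-5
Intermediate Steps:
t(u, n) = -133 + u² - 207*n (t(u, n) = (u*u - 206*n) + (-133 - n) = (u² - 206*n) + (-133 - n) = -133 + u² - 207*n)
1/(t(-88, a(-9, 13)) + 47064) = 1/((-133 + (-88)² - 207*10) + 47064) = 1/((-133 + 7744 - 2070) + 47064) = 1/(5541 + 47064) = 1/52605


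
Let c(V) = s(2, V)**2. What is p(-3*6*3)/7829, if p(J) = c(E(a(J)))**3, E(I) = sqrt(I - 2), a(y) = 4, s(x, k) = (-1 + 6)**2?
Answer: 244140625/7829 ≈ 31184.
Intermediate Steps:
s(x, k) = 25 (s(x, k) = 5**2 = 25)
E(I) = sqrt(-2 + I)
c(V) = 625 (c(V) = 25**2 = 625)
p(J) = 244140625 (p(J) = 625**3 = 244140625)
p(-3*6*3)/7829 = 244140625/7829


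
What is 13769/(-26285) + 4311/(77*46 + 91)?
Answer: 3013898/4547305 ≈ 0.66279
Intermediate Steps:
13769/(-26285) + 4311/(77*46 + 91) = 13769*(-1/26285) + 4311/(3542 + 91) = -1967/3755 + 4311/3633 = -1967/3755 + 4311*(1/3633) = -1967/3755 + 1437/1211 = 3013898/4547305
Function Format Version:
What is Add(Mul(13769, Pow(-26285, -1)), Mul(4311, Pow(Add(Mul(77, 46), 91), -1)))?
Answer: Rational(3013898, 4547305) ≈ 0.66279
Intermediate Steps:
Add(Mul(13769, Pow(-26285, -1)), Mul(4311, Pow(Add(Mul(77, 46), 91), -1))) = Add(Mul(13769, Rational(-1, 26285)), Mul(4311, Pow(Add(3542, 91), -1))) = Add(Rational(-1967, 3755), Mul(4311, Pow(3633, -1))) = Add(Rational(-1967, 3755), Mul(4311, Rational(1, 3633))) = Add(Rational(-1967, 3755), Rational(1437, 1211)) = Rational(3013898, 4547305)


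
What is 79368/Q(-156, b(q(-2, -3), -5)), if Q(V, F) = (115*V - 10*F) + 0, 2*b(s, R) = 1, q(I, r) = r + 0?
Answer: -79368/17945 ≈ -4.4228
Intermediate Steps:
q(I, r) = r
b(s, R) = ½ (b(s, R) = (½)*1 = ½)
Q(V, F) = -10*F + 115*V (Q(V, F) = (-10*F + 115*V) + 0 = -10*F + 115*V)
79368/Q(-156, b(q(-2, -3), -5)) = 79368/(-10*½ + 115*(-156)) = 79368/(-5 - 17940) = 79368/(-17945) = 79368*(-1/17945) = -79368/17945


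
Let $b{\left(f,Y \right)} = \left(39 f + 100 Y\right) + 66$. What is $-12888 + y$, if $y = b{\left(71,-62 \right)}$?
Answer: $-16253$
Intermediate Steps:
$b{\left(f,Y \right)} = 66 + 39 f + 100 Y$
$y = -3365$ ($y = 66 + 39 \cdot 71 + 100 \left(-62\right) = 66 + 2769 - 6200 = -3365$)
$-12888 + y = -12888 - 3365 = -16253$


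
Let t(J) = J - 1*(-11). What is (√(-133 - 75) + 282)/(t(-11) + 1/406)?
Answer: 114492 + 1624*I*√13 ≈ 1.1449e+5 + 5855.4*I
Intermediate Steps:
t(J) = 11 + J (t(J) = J + 11 = 11 + J)
(√(-133 - 75) + 282)/(t(-11) + 1/406) = (√(-133 - 75) + 282)/((11 - 11) + 1/406) = (√(-208) + 282)/(0 + 1/406) = (4*I*√13 + 282)/(1/406) = (282 + 4*I*√13)*406 = 114492 + 1624*I*√13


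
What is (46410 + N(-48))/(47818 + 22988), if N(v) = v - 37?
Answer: 46325/70806 ≈ 0.65425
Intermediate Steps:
N(v) = -37 + v
(46410 + N(-48))/(47818 + 22988) = (46410 + (-37 - 48))/(47818 + 22988) = (46410 - 85)/70806 = 46325*(1/70806) = 46325/70806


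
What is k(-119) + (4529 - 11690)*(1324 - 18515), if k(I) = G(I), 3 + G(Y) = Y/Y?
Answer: 123104749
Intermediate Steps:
G(Y) = -2 (G(Y) = -3 + Y/Y = -3 + 1 = -2)
k(I) = -2
k(-119) + (4529 - 11690)*(1324 - 18515) = -2 + (4529 - 11690)*(1324 - 18515) = -2 - 7161*(-17191) = -2 + 123104751 = 123104749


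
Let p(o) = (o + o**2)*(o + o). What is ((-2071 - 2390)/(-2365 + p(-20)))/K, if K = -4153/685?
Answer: -203719/4863163 ≈ -0.041890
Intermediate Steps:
p(o) = 2*o*(o + o**2) (p(o) = (o + o**2)*(2*o) = 2*o*(o + o**2))
K = -4153/685 (K = -4153*1/685 = -4153/685 ≈ -6.0628)
((-2071 - 2390)/(-2365 + p(-20)))/K = ((-2071 - 2390)/(-2365 + 2*(-20)**2*(1 - 20)))/(-4153/685) = -4461/(-2365 + 2*400*(-19))*(-685/4153) = -4461/(-2365 - 15200)*(-685/4153) = -4461/(-17565)*(-685/4153) = -4461*(-1/17565)*(-685/4153) = (1487/5855)*(-685/4153) = -203719/4863163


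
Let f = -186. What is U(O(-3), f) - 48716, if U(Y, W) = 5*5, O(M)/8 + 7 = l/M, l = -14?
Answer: -48691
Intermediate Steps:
O(M) = -56 - 112/M (O(M) = -56 + 8*(-14/M) = -56 - 112/M)
U(Y, W) = 25
U(O(-3), f) - 48716 = 25 - 48716 = -48691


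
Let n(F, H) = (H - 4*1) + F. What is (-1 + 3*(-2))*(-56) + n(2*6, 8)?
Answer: 408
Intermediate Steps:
n(F, H) = -4 + F + H (n(F, H) = (H - 4) + F = (-4 + H) + F = -4 + F + H)
(-1 + 3*(-2))*(-56) + n(2*6, 8) = (-1 + 3*(-2))*(-56) + (-4 + 2*6 + 8) = (-1 - 6)*(-56) + (-4 + 12 + 8) = -7*(-56) + 16 = 392 + 16 = 408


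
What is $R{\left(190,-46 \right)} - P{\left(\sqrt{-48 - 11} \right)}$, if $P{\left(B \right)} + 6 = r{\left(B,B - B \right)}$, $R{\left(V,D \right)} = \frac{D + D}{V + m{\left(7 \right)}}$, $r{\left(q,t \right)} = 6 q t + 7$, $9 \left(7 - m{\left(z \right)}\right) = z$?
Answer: $- \frac{1297}{883} \approx -1.4689$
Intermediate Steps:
$m{\left(z \right)} = 7 - \frac{z}{9}$
$r{\left(q,t \right)} = 7 + 6 q t$ ($r{\left(q,t \right)} = 6 q t + 7 = 7 + 6 q t$)
$R{\left(V,D \right)} = \frac{2 D}{\frac{56}{9} + V}$ ($R{\left(V,D \right)} = \frac{D + D}{V + \left(7 - \frac{7}{9}\right)} = \frac{2 D}{V + \left(7 - \frac{7}{9}\right)} = \frac{2 D}{V + \frac{56}{9}} = \frac{2 D}{\frac{56}{9} + V}$)
$P{\left(B \right)} = 1$ ($P{\left(B \right)} = -6 + \left(7 + 6 B \left(B - B\right)\right) = -6 + \left(7 + 6 B 0\right) = -6 + \left(7 + 0\right) = -6 + 7 = 1$)
$R{\left(190,-46 \right)} - P{\left(\sqrt{-48 - 11} \right)} = 18 \left(-46\right) \frac{1}{56 + 9 \cdot 190} - 1 = 18 \left(-46\right) \frac{1}{56 + 1710} - 1 = 18 \left(-46\right) \frac{1}{1766} - 1 = - \frac{414}{883} - 1 = - \frac{1297}{883}$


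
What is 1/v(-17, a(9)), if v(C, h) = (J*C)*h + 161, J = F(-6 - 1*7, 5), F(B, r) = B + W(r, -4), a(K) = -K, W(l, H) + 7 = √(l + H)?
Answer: -1/2746 ≈ -0.00036417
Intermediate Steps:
W(l, H) = -7 + √(H + l) (W(l, H) = -7 + √(l + H) = -7 + √(H + l))
F(B, r) = -7 + B + √(-4 + r) (F(B, r) = B + (-7 + √(-4 + r)) = -7 + B + √(-4 + r))
J = -19 (J = -7 + (-6 - 1*7) + √(-4 + 5) = -7 + (-6 - 7) + √1 = -7 - 13 + 1 = -19)
v(C, h) = 161 - 19*C*h (v(C, h) = (-19*C)*h + 161 = -19*C*h + 161 = 161 - 19*C*h)
1/v(-17, a(9)) = 1/(161 - 19*(-17)*(-1*9)) = 1/(161 - 19*(-17)*(-9)) = 1/(161 - 2907) = 1/(-2746) = -1/2746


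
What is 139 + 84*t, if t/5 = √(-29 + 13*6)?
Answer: 3079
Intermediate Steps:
t = 35 (t = 5*√(-29 + 13*6) = 5*√(-29 + 78) = 5*√49 = 5*7 = 35)
139 + 84*t = 139 + 84*35 = 139 + 2940 = 3079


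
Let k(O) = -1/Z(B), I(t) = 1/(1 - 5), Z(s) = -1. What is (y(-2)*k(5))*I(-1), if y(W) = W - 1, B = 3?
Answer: ¾ ≈ 0.75000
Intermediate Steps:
I(t) = -¼ (I(t) = 1/(-4) = -¼)
y(W) = -1 + W
k(O) = 1 (k(O) = -1/(-1) = -1*(-1) = 1)
(y(-2)*k(5))*I(-1) = ((-1 - 2)*1)*(-¼) = -3*1*(-¼) = -3*(-¼) = ¾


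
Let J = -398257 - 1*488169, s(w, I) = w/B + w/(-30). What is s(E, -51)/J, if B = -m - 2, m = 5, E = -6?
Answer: -37/31024910 ≈ -1.1926e-6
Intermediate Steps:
B = -7 (B = -1*5 - 2 = -5 - 2 = -7)
s(w, I) = -37*w/210 (s(w, I) = w/(-7) + w/(-30) = w*(-⅐) + w*(-1/30) = -w/7 - w/30 = -37*w/210)
J = -886426 (J = -398257 - 488169 = -886426)
s(E, -51)/J = -37/210*(-6)/(-886426) = (37/35)*(-1/886426) = -37/31024910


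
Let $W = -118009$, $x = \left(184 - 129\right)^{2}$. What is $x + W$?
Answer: $-114984$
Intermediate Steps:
$x = 3025$ ($x = 55^{2} = 3025$)
$x + W = 3025 - 118009 = -114984$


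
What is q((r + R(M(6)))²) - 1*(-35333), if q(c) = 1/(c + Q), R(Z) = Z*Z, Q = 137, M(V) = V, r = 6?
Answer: 67168034/1901 ≈ 35333.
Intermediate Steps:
R(Z) = Z²
q(c) = 1/(137 + c) (q(c) = 1/(c + 137) = 1/(137 + c))
q((r + R(M(6)))²) - 1*(-35333) = 1/(137 + (6 + 6²)²) - 1*(-35333) = 1/(137 + (6 + 36)²) + 35333 = 1/(137 + 42²) + 35333 = 1/(137 + 1764) + 35333 = 1/1901 + 35333 = 67168034/1901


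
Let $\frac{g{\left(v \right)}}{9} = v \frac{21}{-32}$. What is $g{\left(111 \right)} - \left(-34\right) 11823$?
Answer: $\frac{12842445}{32} \approx 4.0133 \cdot 10^{5}$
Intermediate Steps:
$g{\left(v \right)} = - \frac{189 v}{32}$ ($g{\left(v \right)} = 9 v \frac{21}{-32} = 9 v 21 \left(- \frac{1}{32}\right) = 9 v \left(- \frac{21}{32}\right) = 9 \left(- \frac{21 v}{32}\right) = - \frac{189 v}{32}$)
$g{\left(111 \right)} - \left(-34\right) 11823 = \left(- \frac{189}{32}\right) 111 - \left(-34\right) 11823 = - \frac{20979}{32} - -401982 = - \frac{20979}{32} + 401982 = \frac{12842445}{32}$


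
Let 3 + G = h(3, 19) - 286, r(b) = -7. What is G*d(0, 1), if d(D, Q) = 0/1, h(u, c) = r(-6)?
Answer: 0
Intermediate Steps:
h(u, c) = -7
d(D, Q) = 0 (d(D, Q) = 0*1 = 0)
G = -296 (G = -3 + (-7 - 286) = -3 - 293 = -296)
G*d(0, 1) = -296*0 = 0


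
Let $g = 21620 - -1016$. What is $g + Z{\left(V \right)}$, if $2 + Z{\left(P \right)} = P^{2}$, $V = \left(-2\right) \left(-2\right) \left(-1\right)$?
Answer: $22650$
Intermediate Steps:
$V = -4$ ($V = 4 \left(-1\right) = -4$)
$Z{\left(P \right)} = -2 + P^{2}$
$g = 22636$ ($g = 21620 + 1016 = 22636$)
$g + Z{\left(V \right)} = 22636 - \left(2 - \left(-4\right)^{2}\right) = 22636 + \left(-2 + 16\right) = 22636 + 14 = 22650$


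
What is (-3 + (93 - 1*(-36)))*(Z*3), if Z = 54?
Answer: 20412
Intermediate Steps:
(-3 + (93 - 1*(-36)))*(Z*3) = (-3 + (93 - 1*(-36)))*(54*3) = (-3 + (93 + 36))*162 = (-3 + 129)*162 = 126*162 = 20412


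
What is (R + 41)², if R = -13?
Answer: 784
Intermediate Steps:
(R + 41)² = (-13 + 41)² = 28² = 784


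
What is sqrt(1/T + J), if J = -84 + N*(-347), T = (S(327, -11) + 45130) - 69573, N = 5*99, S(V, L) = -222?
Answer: I*sqrt(104546440028690)/24665 ≈ 414.55*I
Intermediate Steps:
N = 495
T = -24665 (T = (-222 + 45130) - 69573 = 44908 - 69573 = -24665)
J = -171849 (J = -84 + 495*(-347) = -84 - 171765 = -171849)
sqrt(1/T + J) = sqrt(1/(-24665) - 171849) = sqrt(-1/24665 - 171849) = sqrt(-4238655586/24665) = I*sqrt(104546440028690)/24665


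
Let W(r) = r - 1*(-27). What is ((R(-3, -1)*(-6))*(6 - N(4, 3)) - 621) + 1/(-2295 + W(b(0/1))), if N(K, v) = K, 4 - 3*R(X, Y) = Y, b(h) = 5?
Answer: -1450584/2263 ≈ -641.00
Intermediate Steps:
R(X, Y) = 4/3 - Y/3
W(r) = 27 + r (W(r) = r + 27 = 27 + r)
((R(-3, -1)*(-6))*(6 - N(4, 3)) - 621) + 1/(-2295 + W(b(0/1))) = (((4/3 - ⅓*(-1))*(-6))*(6 - 1*4) - 621) + 1/(-2295 + (27 + 5)) = (((4/3 + ⅓)*(-6))*(6 - 4) - 621) + 1/(-2295 + 32) = (((5/3)*(-6))*2 - 621) + 1/(-2263) = (-10*2 - 621) - 1/2263 = (-20 - 621) - 1/2263 = -641 - 1/2263 = -1450584/2263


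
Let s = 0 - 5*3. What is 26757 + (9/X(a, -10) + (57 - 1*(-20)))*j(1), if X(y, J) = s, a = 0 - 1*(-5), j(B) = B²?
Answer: 134167/5 ≈ 26833.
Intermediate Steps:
a = 5 (a = 0 + 5 = 5)
s = -15 (s = 0 - 15 = -15)
X(y, J) = -15
26757 + (9/X(a, -10) + (57 - 1*(-20)))*j(1) = 26757 + (9/(-15) + (57 - 1*(-20)))*1² = 26757 + (9*(-1/15) + (57 + 20))*1 = 26757 + (-⅗ + 77)*1 = 26757 + (382/5)*1 = 26757 + 382/5 = 134167/5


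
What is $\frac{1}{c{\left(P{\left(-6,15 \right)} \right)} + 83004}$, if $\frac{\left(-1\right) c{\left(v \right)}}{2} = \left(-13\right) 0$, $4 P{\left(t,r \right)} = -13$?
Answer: $\frac{1}{83004} \approx 1.2048 \cdot 10^{-5}$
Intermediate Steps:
$P{\left(t,r \right)} = - \frac{13}{4}$ ($P{\left(t,r \right)} = \frac{1}{4} \left(-13\right) = - \frac{13}{4}$)
$c{\left(v \right)} = 0$ ($c{\left(v \right)} = - 2 \left(\left(-13\right) 0\right) = \left(-2\right) 0 = 0$)
$\frac{1}{c{\left(P{\left(-6,15 \right)} \right)} + 83004} = \frac{1}{0 + 83004} = \frac{1}{83004}$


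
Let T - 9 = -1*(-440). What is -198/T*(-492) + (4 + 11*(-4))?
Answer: 79456/449 ≈ 176.96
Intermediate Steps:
T = 449 (T = 9 - 1*(-440) = 9 + 440 = 449)
-198/T*(-492) + (4 + 11*(-4)) = -198/449*(-492) + (4 + 11*(-4)) = -198*1/449*(-492) + (4 - 44) = -198/449*(-492) - 40 = 97416/449 - 40 = 79456/449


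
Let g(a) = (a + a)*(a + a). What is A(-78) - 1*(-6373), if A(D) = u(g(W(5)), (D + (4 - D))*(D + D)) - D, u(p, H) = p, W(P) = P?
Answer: 6551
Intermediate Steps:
g(a) = 4*a² (g(a) = (2*a)*(2*a) = 4*a²)
A(D) = 100 - D (A(D) = 4*5² - D = 4*25 - D = 100 - D)
A(-78) - 1*(-6373) = (100 - 1*(-78)) - 1*(-6373) = (100 + 78) + 6373 = 178 + 6373 = 6551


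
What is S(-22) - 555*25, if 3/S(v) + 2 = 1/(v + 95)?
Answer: -2012094/145 ≈ -13877.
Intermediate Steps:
S(v) = 3/(-2 + 1/(95 + v)) (S(v) = 3/(-2 + 1/(v + 95)) = 3/(-2 + 1/(95 + v)))
S(-22) - 555*25 = 3*(-95 - 1*(-22))/(189 + 2*(-22)) - 555*25 = 3*(-95 + 22)/(189 - 44) - 1*13875 = 3*(-73)/145 - 13875 = 3*(1/145)*(-73) - 13875 = -219/145 - 13875 = -2012094/145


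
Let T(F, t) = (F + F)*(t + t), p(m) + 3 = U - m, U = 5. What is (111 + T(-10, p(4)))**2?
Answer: 36481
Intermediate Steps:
p(m) = 2 - m (p(m) = -3 + (5 - m) = 2 - m)
T(F, t) = 4*F*t (T(F, t) = (2*F)*(2*t) = 4*F*t)
(111 + T(-10, p(4)))**2 = (111 + 4*(-10)*(2 - 1*4))**2 = (111 + 4*(-10)*(2 - 4))**2 = (111 + 4*(-10)*(-2))**2 = (111 + 80)**2 = 191**2 = 36481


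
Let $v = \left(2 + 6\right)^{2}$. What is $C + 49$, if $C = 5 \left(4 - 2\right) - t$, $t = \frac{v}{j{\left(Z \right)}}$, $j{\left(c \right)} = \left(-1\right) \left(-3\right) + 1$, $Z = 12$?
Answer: $43$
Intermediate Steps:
$j{\left(c \right)} = 4$ ($j{\left(c \right)} = 3 + 1 = 4$)
$v = 64$ ($v = 8^{2} = 64$)
$t = 16$ ($t = \frac{64}{4} = 64 \cdot \frac{1}{4} = 16$)
$C = -6$ ($C = 5 \left(4 - 2\right) - 16 = 5 \cdot 2 - 16 = 10 - 16 = -6$)
$C + 49 = -6 + 49 = 43$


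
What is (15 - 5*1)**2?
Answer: 100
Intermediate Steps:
(15 - 5*1)**2 = (15 - 5)**2 = 10**2 = 100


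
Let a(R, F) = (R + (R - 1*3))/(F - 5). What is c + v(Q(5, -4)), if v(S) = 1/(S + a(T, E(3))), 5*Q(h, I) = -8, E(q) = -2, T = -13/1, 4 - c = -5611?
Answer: 499770/89 ≈ 5615.4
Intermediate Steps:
c = 5615 (c = 4 - 1*(-5611) = 4 + 5611 = 5615)
T = -13 (T = -13*1 = -13)
Q(h, I) = -8/5 (Q(h, I) = (1/5)*(-8) = -8/5)
a(R, F) = (-3 + 2*R)/(-5 + F) (a(R, F) = (R + (R - 3))/(-5 + F) = (R + (-3 + R))/(-5 + F) = (-3 + 2*R)/(-5 + F))
v(S) = 1/(29/7 + S) (v(S) = 1/(S + (-3 + 2*(-13))/(-5 - 2)) = 1/(S + (-3 - 26)/(-7)) = 1/(S - 1/7*(-29)) = 1/(S + 29/7) = 1/(29/7 + S))
c + v(Q(5, -4)) = 5615 + 7/(29 + 7*(-8/5)) = 5615 + 7/(29 - 56/5) = 5615 + 7/(89/5) = 5615 + 7*(5/89) = 5615 + 35/89 = 499770/89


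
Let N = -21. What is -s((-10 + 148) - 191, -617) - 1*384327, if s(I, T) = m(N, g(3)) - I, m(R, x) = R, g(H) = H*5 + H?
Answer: -384359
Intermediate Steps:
g(H) = 6*H (g(H) = 5*H + H = 6*H)
s(I, T) = -21 - I
-s((-10 + 148) - 191, -617) - 1*384327 = -(-21 - ((-10 + 148) - 191)) - 1*384327 = -(-21 - (138 - 191)) - 384327 = -(-21 - 1*(-53)) - 384327 = -(-21 + 53) - 384327 = -1*32 - 384327 = -32 - 384327 = -384359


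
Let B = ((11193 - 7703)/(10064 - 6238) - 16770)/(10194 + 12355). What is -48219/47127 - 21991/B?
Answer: 14901182980376358/503933173885 ≈ 29570.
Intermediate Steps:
B = -32079265/43136237 (B = (3490/3826 - 16770)/22549 = (3490*(1/3826) - 16770)*(1/22549) = (1745/1913 - 16770)*(1/22549) = -32079265/1913*1/22549 = -32079265/43136237 ≈ -0.74367)
-48219/47127 - 21991/B = -48219/47127 - 21991/(-32079265/43136237) = -48219*1/47127 - 21991*(-43136237/32079265) = -16073/15709 + 948608987867/32079265 = 14901182980376358/503933173885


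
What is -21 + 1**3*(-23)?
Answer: -44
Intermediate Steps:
-21 + 1**3*(-23) = -21 + 1*(-23) = -21 - 23 = -44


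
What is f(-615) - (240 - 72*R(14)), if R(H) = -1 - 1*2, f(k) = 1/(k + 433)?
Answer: -82993/182 ≈ -456.01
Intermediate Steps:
f(k) = 1/(433 + k)
R(H) = -3 (R(H) = -1 - 2 = -3)
f(-615) - (240 - 72*R(14)) = 1/(433 - 615) - (240 - 72*(-3)) = 1/(-182) - (240 + 216) = -1/182 - 1*456 = -1/182 - 456 = -82993/182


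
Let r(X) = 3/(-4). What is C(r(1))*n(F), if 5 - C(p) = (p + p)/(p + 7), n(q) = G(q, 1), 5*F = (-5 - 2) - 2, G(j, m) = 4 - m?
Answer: 393/25 ≈ 15.720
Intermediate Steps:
F = -9/5 (F = ((-5 - 2) - 2)/5 = (-7 - 2)/5 = (1/5)*(-9) = -9/5 ≈ -1.8000)
r(X) = -3/4 (r(X) = 3*(-1/4) = -3/4)
n(q) = 3 (n(q) = 4 - 1*1 = 4 - 1 = 3)
C(p) = 5 - 2*p/(7 + p) (C(p) = 5 - (p + p)/(p + 7) = 5 - 2*p/(7 + p))
C(r(1))*n(F) = ((35 + 3*(-3/4))/(7 - 3/4))*3 = ((35 - 9/4)/(25/4))*3 = ((4/25)*(131/4))*3 = (131/25)*3 = 393/25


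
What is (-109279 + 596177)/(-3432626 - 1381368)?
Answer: -243449/2406997 ≈ -0.10114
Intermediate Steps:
(-109279 + 596177)/(-3432626 - 1381368) = 486898/(-4813994) = 486898*(-1/4813994) = -243449/2406997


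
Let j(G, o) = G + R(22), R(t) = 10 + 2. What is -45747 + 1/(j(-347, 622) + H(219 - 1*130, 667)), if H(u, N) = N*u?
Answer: -2700353915/59028 ≈ -45747.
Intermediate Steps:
R(t) = 12
j(G, o) = 12 + G (j(G, o) = G + 12 = 12 + G)
-45747 + 1/(j(-347, 622) + H(219 - 1*130, 667)) = -45747 + 1/((12 - 347) + 667*(219 - 1*130)) = -45747 + 1/(-335 + 667*(219 - 130)) = -45747 + 1/(-335 + 667*89) = -45747 + 1/(-335 + 59363) = -45747 + 1/59028 = -2700353915/59028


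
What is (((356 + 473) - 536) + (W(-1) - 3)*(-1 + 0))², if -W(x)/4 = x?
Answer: 85264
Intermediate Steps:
W(x) = -4*x
(((356 + 473) - 536) + (W(-1) - 3)*(-1 + 0))² = (((356 + 473) - 536) + (-4*(-1) - 3)*(-1 + 0))² = ((829 - 536) + (4 - 3)*(-1))² = (293 + 1*(-1))² = (293 - 1)² = 292² = 85264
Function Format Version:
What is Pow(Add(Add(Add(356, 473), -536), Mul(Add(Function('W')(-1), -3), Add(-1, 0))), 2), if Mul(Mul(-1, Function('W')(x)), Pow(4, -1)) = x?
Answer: 85264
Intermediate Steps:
Function('W')(x) = Mul(-4, x)
Pow(Add(Add(Add(356, 473), -536), Mul(Add(Function('W')(-1), -3), Add(-1, 0))), 2) = Pow(Add(Add(Add(356, 473), -536), Mul(Add(Mul(-4, -1), -3), Add(-1, 0))), 2) = Pow(Add(Add(829, -536), Mul(Add(4, -3), -1)), 2) = Pow(Add(293, Mul(1, -1)), 2) = Pow(Add(293, -1), 2) = Pow(292, 2) = 85264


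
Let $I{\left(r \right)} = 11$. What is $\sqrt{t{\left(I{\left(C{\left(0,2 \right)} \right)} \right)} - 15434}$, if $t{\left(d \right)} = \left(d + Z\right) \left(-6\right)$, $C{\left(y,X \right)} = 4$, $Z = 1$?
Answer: $i \sqrt{15506} \approx 124.52 i$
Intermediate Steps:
$t{\left(d \right)} = -6 - 6 d$ ($t{\left(d \right)} = \left(d + 1\right) \left(-6\right) = \left(1 + d\right) \left(-6\right) = -6 - 6 d$)
$\sqrt{t{\left(I{\left(C{\left(0,2 \right)} \right)} \right)} - 15434} = \sqrt{\left(-6 - 66\right) - 15434} = \sqrt{-72 - 15434} = \sqrt{-15506} = i \sqrt{15506}$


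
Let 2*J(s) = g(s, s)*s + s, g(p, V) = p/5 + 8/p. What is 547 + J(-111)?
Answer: 8638/5 ≈ 1727.6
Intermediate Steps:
g(p, V) = 8/p + p/5 (g(p, V) = p*(⅕) + 8/p = p/5 + 8/p = 8/p + p/5)
J(s) = s/2 + s*(8/s + s/5)/2 (J(s) = ((8/s + s/5)*s + s)/2 = (s*(8/s + s/5) + s)/2 = (s + s*(8/s + s/5))/2 = s/2 + s*(8/s + s/5)/2)
547 + J(-111) = 547 + (4 + (½)*(-111) + (⅒)*(-111)²) = 547 + (4 - 111/2 + (⅒)*12321) = 547 + (4 - 111/2 + 12321/10) = 547 + 5903/5 = 8638/5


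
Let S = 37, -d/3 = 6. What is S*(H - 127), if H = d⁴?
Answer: 3879413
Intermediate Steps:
d = -18 (d = -3*6 = -18)
H = 104976 (H = (-18)⁴ = 104976)
S*(H - 127) = 37*(104976 - 127) = 37*104849 = 3879413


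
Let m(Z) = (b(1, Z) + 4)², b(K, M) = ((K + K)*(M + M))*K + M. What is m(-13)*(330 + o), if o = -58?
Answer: 1012112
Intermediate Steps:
b(K, M) = M + 4*M*K² (b(K, M) = ((2*K)*(2*M))*K + M = (4*K*M)*K + M = 4*M*K² + M = M + 4*M*K²)
m(Z) = (4 + 5*Z)² (m(Z) = (Z*(1 + 4*1²) + 4)² = (Z*(1 + 4*1) + 4)² = (Z*(1 + 4) + 4)² = (Z*5 + 4)² = (5*Z + 4)² = (4 + 5*Z)²)
m(-13)*(330 + o) = (4 + 5*(-13))²*(330 - 58) = (4 - 65)²*272 = (-61)²*272 = 3721*272 = 1012112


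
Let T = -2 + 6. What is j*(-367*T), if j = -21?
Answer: 30828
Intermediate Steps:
T = 4
j*(-367*T) = -(-7707)*4 = -21*(-1468) = 30828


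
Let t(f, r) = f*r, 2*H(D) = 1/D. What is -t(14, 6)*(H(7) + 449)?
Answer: -37722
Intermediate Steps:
H(D) = 1/(2*D)
-t(14, 6)*(H(7) + 449) = -14*6*((½)/7 + 449) = -84*((½)*(⅐) + 449) = -84*(1/14 + 449) = -84*6287/14 = -1*37722 = -37722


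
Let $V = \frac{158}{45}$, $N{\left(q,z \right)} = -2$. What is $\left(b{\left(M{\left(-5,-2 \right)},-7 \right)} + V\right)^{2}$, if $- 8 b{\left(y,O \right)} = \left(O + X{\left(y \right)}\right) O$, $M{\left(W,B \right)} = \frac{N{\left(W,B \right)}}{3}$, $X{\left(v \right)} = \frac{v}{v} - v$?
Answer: $\frac{2704}{2025} \approx 1.3353$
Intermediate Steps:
$X{\left(v \right)} = 1 - v$
$M{\left(W,B \right)} = - \frac{2}{3}$
$V = \frac{158}{45}$ ($V = 158 \cdot \frac{1}{45} = \frac{158}{45} \approx 3.5111$)
$b{\left(y,O \right)} = - \frac{O \left(1 + O - y\right)}{8}$ ($b{\left(y,O \right)} = - \frac{\left(O - \left(-1 + y\right)\right) O}{8} = - \frac{\left(1 + O - y\right) O}{8} = - \frac{O \left(1 + O - y\right)}{8}$)
$\left(b{\left(M{\left(-5,-2 \right)},-7 \right)} + V\right)^{2} = \left(\frac{1}{8} \left(-7\right) \left(-1 - \frac{2}{3} - -7\right) + \frac{158}{45}\right)^{2} = \left(\frac{1}{8} \left(-7\right) \left(-1 - \frac{2}{3} + 7\right) + \frac{158}{45}\right)^{2} = \left(\frac{1}{8} \left(-7\right) \frac{16}{3} + \frac{158}{45}\right)^{2} = \left(- \frac{14}{3} + \frac{158}{45}\right)^{2} = \left(- \frac{52}{45}\right)^{2} = \frac{2704}{2025}$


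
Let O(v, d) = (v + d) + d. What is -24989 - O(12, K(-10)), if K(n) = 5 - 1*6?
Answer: -24999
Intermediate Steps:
K(n) = -1 (K(n) = 5 - 6 = -1)
O(v, d) = v + 2*d (O(v, d) = (d + v) + d = v + 2*d)
-24989 - O(12, K(-10)) = -24989 - (12 + 2*(-1)) = -24989 - (12 - 2) = -24989 - 1*10 = -24989 - 10 = -24999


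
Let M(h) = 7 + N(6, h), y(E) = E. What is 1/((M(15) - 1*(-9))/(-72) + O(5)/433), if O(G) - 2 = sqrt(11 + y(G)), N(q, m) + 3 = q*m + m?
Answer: -15588/25331 ≈ -0.61537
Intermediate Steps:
N(q, m) = -3 + m + m*q (N(q, m) = -3 + (q*m + m) = -3 + (m*q + m) = -3 + (m + m*q) = -3 + m + m*q)
O(G) = 2 + sqrt(11 + G)
M(h) = 4 + 7*h (M(h) = 7 + (-3 + h + h*6) = 7 + (-3 + h + 6*h) = 7 + (-3 + 7*h) = 4 + 7*h)
1/((M(15) - 1*(-9))/(-72) + O(5)/433) = 1/(((4 + 7*15) - 1*(-9))/(-72) + (2 + sqrt(11 + 5))/433) = 1/(((4 + 105) + 9)*(-1/72) + (2 + sqrt(16))*(1/433)) = 1/((109 + 9)*(-1/72) + (2 + 4)*(1/433)) = 1/(118*(-1/72) + 6*(1/433)) = 1/(-59/36 + 6/433) = 1/(-25331/15588) = -15588/25331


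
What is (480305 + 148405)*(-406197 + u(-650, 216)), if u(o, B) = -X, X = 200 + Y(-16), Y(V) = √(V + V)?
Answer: -255505857870 - 2514840*I*√2 ≈ -2.5551e+11 - 3.5565e+6*I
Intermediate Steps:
Y(V) = √2*√V (Y(V) = √(2*V) = √2*√V)
X = 200 + 4*I*√2 (X = 200 + √2*√(-16) = 200 + √2*(4*I) = 200 + 4*I*√2 ≈ 200.0 + 5.6569*I)
u(o, B) = -200 - 4*I*√2 (u(o, B) = -(200 + 4*I*√2) = -200 - 4*I*√2)
(480305 + 148405)*(-406197 + u(-650, 216)) = (480305 + 148405)*(-406197 + (-200 - 4*I*√2)) = 628710*(-406397 - 4*I*√2) = -255505857870 - 2514840*I*√2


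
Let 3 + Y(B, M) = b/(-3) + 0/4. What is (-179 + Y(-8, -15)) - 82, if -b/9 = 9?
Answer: -237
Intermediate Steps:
b = -81 (b = -9*9 = -81)
Y(B, M) = 24 (Y(B, M) = -3 + (-81/(-3) + 0/4) = -3 + (-81*(-1/3) + 0*(1/4)) = -3 + (27 + 0) = -3 + 27 = 24)
(-179 + Y(-8, -15)) - 82 = (-179 + 24) - 82 = -155 - 82 = -237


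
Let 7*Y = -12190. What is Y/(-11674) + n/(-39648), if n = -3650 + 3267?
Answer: 5251093/33060768 ≈ 0.15883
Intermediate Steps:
Y = -12190/7 (Y = (⅐)*(-12190) = -12190/7 ≈ -1741.4)
n = -383
Y/(-11674) + n/(-39648) = -12190/7/(-11674) - 383/(-39648) = -12190/7*(-1/11674) - 383*(-1/39648) = 6095/40859 + 383/39648 = 5251093/33060768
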